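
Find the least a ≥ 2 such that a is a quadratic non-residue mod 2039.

7

(2/2039) = +1, so 2 is a residue.
(3/2039) = +1, so 3 is a residue.
(4/2039) = +1, so 4 is a residue.
(5/2039) = +1, so 5 is a residue.
(6/2039) = +1, so 6 is a residue.
(7/2039) = −1, so 7 is the smallest positive non-residue mod 2039.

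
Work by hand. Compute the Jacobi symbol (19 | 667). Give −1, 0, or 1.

1

Reciprocity: 19 ≡ 3 and 667 ≡ 3 (mod 4), so (19/667) = −(667/19).
Reduce top mod 19: now compute (2/19).
Pull out 2: since 19 ≡ 3 (mod 8), (2/19) = -1.
Reached (1/19) = 1. Collecting the sign flips along the way, the symbol is +1.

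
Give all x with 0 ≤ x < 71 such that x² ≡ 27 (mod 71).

Since 71 ≡ 3 (mod 4), a square root of 27 is 27^((71+1)/4) = 27^18 mod 71.
Repeated squaring: 27^2≡19, 27^4≡6, 27^8≡36, 27^16≡18 (mod 71).
27^18 = 27^(16+2) ≡ 58 (mod 71).
Check: 58² = 3364 ≡ 27 (mod 71). The two roots are 13 and 58.

13, 58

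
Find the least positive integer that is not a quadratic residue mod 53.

2

(2/53) = −1, so 2 is the smallest positive non-residue mod 53.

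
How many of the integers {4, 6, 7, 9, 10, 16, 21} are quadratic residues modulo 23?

4

(4/23) = +1 → QR.
(6/23) = +1 → QR.
(7/23) = -1 → non-residue.
(9/23) = +1 → QR.
(10/23) = -1 → non-residue.
(16/23) = +1 → QR.
(21/23) = -1 → non-residue.
Total quadratic residues among the 7: 4.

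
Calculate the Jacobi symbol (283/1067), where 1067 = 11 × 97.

-1

Reciprocity: 283 ≡ 3 and 1067 ≡ 3 (mod 4), so (283/1067) = −(1067/283).
Reduce top mod 283: now compute (218/283).
Pull out 2: since 283 ≡ 3 (mod 8), (2/283) = -1.
Reciprocity: 109 ≡ 1 and 283 ≡ 3 (mod 4), so (109/283) = +(283/109).
Reduce top mod 109: now compute (65/109).
Reciprocity: 65 ≡ 1 and 109 ≡ 1 (mod 4), so (65/109) = +(109/65).
Reduce top mod 65: now compute (44/65).
Pull out 2^2: since 65 ≡ 1 (mod 8), (2/65) = +1, so (2/65)^2 = +1.
Reciprocity: 11 ≡ 3 and 65 ≡ 1 (mod 4), so (11/65) = +(65/11).
Reduce top mod 11: now compute (10/11).
Pull out 2: since 11 ≡ 3 (mod 8), (2/11) = -1.
Reciprocity: 5 ≡ 1 and 11 ≡ 3 (mod 4), so (5/11) = +(11/5).
Reduce top mod 5: now compute (1/5).
Reached (1/5) = 1. Collecting the sign flips along the way, the symbol is -1.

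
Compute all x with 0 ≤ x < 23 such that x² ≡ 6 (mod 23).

Since 23 ≡ 3 (mod 4), a square root of 6 is 6^((23+1)/4) = 6^6 mod 23.
Repeated squaring: 6^2≡13, 6^4≡8 (mod 23).
6^6 = 6^(4+2) ≡ 12 (mod 23).
Check: 12² = 144 ≡ 6 (mod 23). The two roots are 11 and 12.

11, 12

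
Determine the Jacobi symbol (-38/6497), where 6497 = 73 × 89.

First reduce: -38 ≡ 6459 (mod 6497).
Reciprocity: 6459 ≡ 3 and 6497 ≡ 1 (mod 4), so (6459/6497) = +(6497/6459).
Reduce top mod 6459: now compute (38/6459).
Pull out 2: since 6459 ≡ 3 (mod 8), (2/6459) = -1.
Reciprocity: 19 ≡ 3 and 6459 ≡ 3 (mod 4), so (19/6459) = −(6459/19).
Reduce top mod 19: now compute (18/19).
Pull out 2: since 19 ≡ 3 (mod 8), (2/19) = -1.
Reciprocity: 9 ≡ 1 and 19 ≡ 3 (mod 4), so (9/19) = +(19/9).
Reduce top mod 9: now compute (1/9).
Reached (1/9) = 1. Collecting the sign flips along the way, the symbol is -1.

-1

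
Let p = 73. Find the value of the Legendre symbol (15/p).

-1

Reciprocity: 15 ≡ 3 and 73 ≡ 1 (mod 4), so (15/73) = +(73/15).
Reduce top mod 15: now compute (13/15).
Reciprocity: 13 ≡ 1 and 15 ≡ 3 (mod 4), so (13/15) = +(15/13).
Reduce top mod 13: now compute (2/13).
Pull out 2: since 13 ≡ 5 (mod 8), (2/13) = -1.
Reached (1/13) = 1. Collecting the sign flips along the way, the symbol is -1.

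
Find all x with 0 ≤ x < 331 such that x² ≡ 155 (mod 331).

Since 331 ≡ 3 (mod 4), a square root of 155 is 155^((331+1)/4) = 155^83 mod 331.
Repeated squaring: 155^2≡193, 155^4≡177, 155^8≡215, 155^16≡216, 155^32≡316, 155^64≡225 (mod 331).
155^83 = 155^(64+16+2+1) ≡ 157 (mod 331).
Check: 157² = 24649 ≡ 155 (mod 331). The two roots are 157 and 174.

157, 174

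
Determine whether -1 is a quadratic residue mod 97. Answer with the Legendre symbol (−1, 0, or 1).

1

First reduce: -1 ≡ 96 (mod 97).
Pull out 2^5: since 97 ≡ 1 (mod 8), (2/97) = +1, so (2/97)^5 = +1.
Reciprocity: 3 ≡ 3 and 97 ≡ 1 (mod 4), so (3/97) = +(97/3).
Reduce top mod 3: now compute (1/3).
Reached (1/3) = 1. Collecting the sign flips along the way, the symbol is +1.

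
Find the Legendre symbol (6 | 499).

Pull out 2: since 499 ≡ 3 (mod 8), (2/499) = -1.
Reciprocity: 3 ≡ 3 and 499 ≡ 3 (mod 4), so (3/499) = −(499/3).
Reduce top mod 3: now compute (1/3).
Reached (1/3) = 1. Collecting the sign flips along the way, the symbol is +1.

1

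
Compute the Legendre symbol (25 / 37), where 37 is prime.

Euler's criterion: (25/37) ≡ 25^18 (mod 37).
25^2 ≡ 33 (mod 37)
25^4 ≡ 16 (mod 37)
25^8 ≡ 34 (mod 37)
25^16 ≡ 9 (mod 37)
25^18 = 25^(16+2) ≡ 1 (mod 37).
Result is 1, so (25/37) = 1.

1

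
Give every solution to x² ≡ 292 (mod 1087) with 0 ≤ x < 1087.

Since 1087 ≡ 3 (mod 4), a square root of 292 is 292^((1087+1)/4) = 292^272 mod 1087.
Repeated squaring: 292^2≡478, 292^4≡214, 292^8≡142, 292^16≡598, 292^32≡1068, 292^64≡361, 292^128≡968, 292^256≡30 (mod 1087).
292^272 = 292^(256+16) ≡ 548 (mod 1087).
Check: 548² = 300304 ≡ 292 (mod 1087). The two roots are 539 and 548.

539, 548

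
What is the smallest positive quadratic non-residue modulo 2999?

(2/2999) = +1, so 2 is a residue.
(3/2999) = +1, so 3 is a residue.
(4/2999) = +1, so 4 is a residue.
(5/2999) = +1, so 5 is a residue.
(6/2999) = +1, so 6 is a residue.
(7/2999) = +1, so 7 is a residue.
(8/2999) = +1, so 8 is a residue.
(9/2999) = +1, so 9 is a residue.
(10/2999) = +1, so 10 is a residue.
(11/2999) = +1, so 11 is a residue.
(12/2999) = +1, so 12 is a residue.
(13/2999) = +1, so 13 is a residue.
(14/2999) = +1, so 14 is a residue.
(15/2999) = +1, so 15 is a residue.
(16/2999) = +1, so 16 is a residue.
(17/2999) = −1, so 17 is the smallest positive non-residue mod 2999.

17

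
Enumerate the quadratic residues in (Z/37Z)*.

1, 3, 4, 7, 9, 10, 11, 12, 16, 21, 25, 26, 27, 28, 30, 33, 34, 36

Square k = 1,…,18 (k and 37−k give the same square):
1²=1, 2²=4, 3²=9, 4²=16, 5²=25, 6²=36, 7²≡12, 8²≡27, 9²≡7, 10²≡26, 11²≡10, 12²≡33, 13²≡21, 14²≡11, 15²≡3, 16²≡34, 17²≡30, 18²≡28 (mod 37).
So the quadratic residues mod 37 are {1, 3, 4, 7, 9, 10, 11, 12, 16, 21, 25, 26, 27, 28, 30, 33, 34, 36}.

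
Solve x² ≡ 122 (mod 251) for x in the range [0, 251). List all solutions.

Since 251 ≡ 3 (mod 4), a square root of 122 is 122^((251+1)/4) = 122^63 mod 251.
Repeated squaring: 122^2≡75, 122^4≡103, 122^8≡67, 122^16≡222, 122^32≡88 (mod 251).
122^63 = 122^(32+16+8+4+2+1) ≡ 154 (mod 251).
Check: 154² = 23716 ≡ 122 (mod 251). The two roots are 97 and 154.

97, 154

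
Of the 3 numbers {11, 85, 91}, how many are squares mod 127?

(11/127) = +1 → QR.
(85/127) = -1 → non-residue.
(91/127) = -1 → non-residue.
Total quadratic residues among the 3: 1.

1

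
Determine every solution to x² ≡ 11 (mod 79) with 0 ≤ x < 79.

13, 66

Since 79 ≡ 3 (mod 4), a square root of 11 is 11^((79+1)/4) = 11^20 mod 79.
Repeated squaring: 11^2≡42, 11^4≡26, 11^8≡44, 11^16≡40 (mod 79).
11^20 = 11^(16+4) ≡ 13 (mod 79).
Check: 13² = 169 ≡ 11 (mod 79). The two roots are 13 and 66.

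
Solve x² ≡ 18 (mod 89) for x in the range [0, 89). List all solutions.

89 ≡ 1 (mod 4), so we find a root by search.
Trying successive values, 14² = 196 ≡ 18 (mod 89). The other root is 89 − 14 = 75.

14, 75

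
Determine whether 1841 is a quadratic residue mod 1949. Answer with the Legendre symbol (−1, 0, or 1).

Reciprocity: 1841 ≡ 1 and 1949 ≡ 1 (mod 4), so (1841/1949) = +(1949/1841).
Reduce top mod 1841: now compute (108/1841).
Pull out 2^2: since 1841 ≡ 1 (mod 8), (2/1841) = +1, so (2/1841)^2 = +1.
Reciprocity: 27 ≡ 3 and 1841 ≡ 1 (mod 4), so (27/1841) = +(1841/27).
Reduce top mod 27: now compute (5/27).
Reciprocity: 5 ≡ 1 and 27 ≡ 3 (mod 4), so (5/27) = +(27/5).
Reduce top mod 5: now compute (2/5).
Pull out 2: since 5 ≡ 5 (mod 8), (2/5) = -1.
Reached (1/5) = 1. Collecting the sign flips along the way, the symbol is -1.

-1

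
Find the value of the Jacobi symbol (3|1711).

Reciprocity: 3 ≡ 3 and 1711 ≡ 3 (mod 4), so (3/1711) = −(1711/3).
Reduce top mod 3: now compute (1/3).
Reached (1/3) = 1. Collecting the sign flips along the way, the symbol is -1.

-1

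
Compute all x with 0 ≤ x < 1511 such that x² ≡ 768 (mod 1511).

631, 880

Since 1511 ≡ 3 (mod 4), a square root of 768 is 768^((1511+1)/4) = 768^378 mod 1511.
Repeated squaring: 768^2≡534, 768^4≡1088, 768^8≡631, 768^16≡768, 768^32≡534, 768^64≡1088, 768^128≡631, 768^256≡768 (mod 1511).
768^378 = 768^(256+64+32+16+8+2) ≡ 631 (mod 1511).
Check: 631² = 398161 ≡ 768 (mod 1511). The two roots are 631 and 880.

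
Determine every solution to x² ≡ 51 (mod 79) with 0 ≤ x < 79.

Since 79 ≡ 3 (mod 4), a square root of 51 is 51^((79+1)/4) = 51^20 mod 79.
Repeated squaring: 51^2≡73, 51^4≡36, 51^8≡32, 51^16≡76 (mod 79).
51^20 = 51^(16+4) ≡ 50 (mod 79).
Check: 50² = 2500 ≡ 51 (mod 79). The two roots are 29 and 50.

29, 50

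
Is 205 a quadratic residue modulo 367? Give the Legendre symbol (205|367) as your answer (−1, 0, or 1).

-1

Reciprocity: 205 ≡ 1 and 367 ≡ 3 (mod 4), so (205/367) = +(367/205).
Reduce top mod 205: now compute (162/205).
Pull out 2: since 205 ≡ 5 (mod 8), (2/205) = -1.
Reciprocity: 81 ≡ 1 and 205 ≡ 1 (mod 4), so (81/205) = +(205/81).
Reduce top mod 81: now compute (43/81).
Reciprocity: 43 ≡ 3 and 81 ≡ 1 (mod 4), so (43/81) = +(81/43).
Reduce top mod 43: now compute (38/43).
Pull out 2: since 43 ≡ 3 (mod 8), (2/43) = -1.
Reciprocity: 19 ≡ 3 and 43 ≡ 3 (mod 4), so (19/43) = −(43/19).
Reduce top mod 19: now compute (5/19).
Reciprocity: 5 ≡ 1 and 19 ≡ 3 (mod 4), so (5/19) = +(19/5).
Reduce top mod 5: now compute (4/5).
Pull out 2^2: since 5 ≡ 5 (mod 8), (2/5) = -1, so (2/5)^2 = +1.
Reached (1/5) = 1. Collecting the sign flips along the way, the symbol is -1.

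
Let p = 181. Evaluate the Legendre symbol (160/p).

-1

Pull out 2^5: since 181 ≡ 5 (mod 8), (2/181) = -1, so (2/181)^5 = -1.
Reciprocity: 5 ≡ 1 and 181 ≡ 1 (mod 4), so (5/181) = +(181/5).
Reduce top mod 5: now compute (1/5).
Reached (1/5) = 1. Collecting the sign flips along the way, the symbol is -1.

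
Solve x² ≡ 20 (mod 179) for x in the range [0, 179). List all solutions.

Since 179 ≡ 3 (mod 4), a square root of 20 is 20^((179+1)/4) = 20^45 mod 179.
Repeated squaring: 20^2≡42, 20^4≡153, 20^8≡139, 20^16≡168, 20^32≡121 (mod 179).
20^45 = 20^(32+8+4+1) ≡ 60 (mod 179).
Check: 60² = 3600 ≡ 20 (mod 179). The two roots are 60 and 119.

60, 119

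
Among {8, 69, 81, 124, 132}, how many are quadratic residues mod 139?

3

(8/139) = -1 → non-residue.
(69/139) = +1 → QR.
(81/139) = +1 → QR.
(124/139) = +1 → QR.
(132/139) = -1 → non-residue.
Total quadratic residues among the 5: 3.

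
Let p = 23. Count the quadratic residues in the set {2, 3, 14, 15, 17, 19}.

(2/23) = +1 → QR.
(3/23) = +1 → QR.
(14/23) = -1 → non-residue.
(15/23) = -1 → non-residue.
(17/23) = -1 → non-residue.
(19/23) = -1 → non-residue.
Total quadratic residues among the 6: 2.

2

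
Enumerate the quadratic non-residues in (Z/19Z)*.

2 3 8 10 12 13 14 15 18

Square k = 1,…,9 (k and 19−k give the same square):
1²=1, 2²=4, 3²=9, 4²=16, 5²≡6, 6²≡17, 7²≡11, 8²≡7, 9²≡5 (mod 19).
The residues are {1, 4, 5, 6, 7, 9, 11, 16, 17}; the non-residues are the remaining 9 nonzero classes.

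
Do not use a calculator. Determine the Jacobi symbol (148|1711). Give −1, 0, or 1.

Pull out 2^2: since 1711 ≡ 7 (mod 8), (2/1711) = +1, so (2/1711)^2 = +1.
Reciprocity: 37 ≡ 1 and 1711 ≡ 3 (mod 4), so (37/1711) = +(1711/37).
Reduce top mod 37: now compute (9/37).
Reciprocity: 9 ≡ 1 and 37 ≡ 1 (mod 4), so (9/37) = +(37/9).
Reduce top mod 9: now compute (1/9).
Reached (1/9) = 1. Collecting the sign flips along the way, the symbol is +1.

1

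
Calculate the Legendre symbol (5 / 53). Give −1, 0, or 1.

Euler's criterion: (5/53) ≡ 5^26 (mod 53).
5^2 ≡ 25 (mod 53)
5^4 ≡ 42 (mod 53)
5^8 ≡ 15 (mod 53)
5^16 ≡ 13 (mod 53)
5^26 = 5^(16+8+2) ≡ 52 (mod 53).
Result is 52 ≡ −1, so (5/53) = −1.

-1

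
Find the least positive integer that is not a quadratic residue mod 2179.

2

(2/2179) = −1, so 2 is the smallest positive non-residue mod 2179.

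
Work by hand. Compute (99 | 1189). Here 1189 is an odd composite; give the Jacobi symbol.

Reciprocity: 99 ≡ 3 and 1189 ≡ 1 (mod 4), so (99/1189) = +(1189/99).
Reduce top mod 99: now compute (1/99).
Reached (1/99) = 1. Collecting the sign flips along the way, the symbol is +1.

1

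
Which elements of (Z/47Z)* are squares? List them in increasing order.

1, 2, 3, 4, 6, 7, 8, 9, 12, 14, 16, 17, 18, 21, 24, 25, 27, 28, 32, 34, 36, 37, 42

Square k = 1,…,23 (k and 47−k give the same square):
1²=1, 2²=4, 3²=9, 4²=16, 5²=25, 6²=36, 7²≡2, 8²≡17, 9²≡34, 10²≡6, 11²≡27, 12²≡3, 13²≡28, 14²≡8, 15²≡37, 16²≡21, 17²≡7, 18²≡42, 19²≡32, 20²≡24, 21²≡18, 22²≡14, 23²≡12 (mod 47).
So the quadratic residues mod 47 are {1, 2, 3, 4, 6, 7, 8, 9, 12, 14, 16, 17, 18, 21, 24, 25, 27, 28, 32, 34, 36, 37, 42}.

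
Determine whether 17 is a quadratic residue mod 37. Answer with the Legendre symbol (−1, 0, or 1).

Reciprocity: 17 ≡ 1 and 37 ≡ 1 (mod 4), so (17/37) = +(37/17).
Reduce top mod 17: now compute (3/17).
Reciprocity: 3 ≡ 3 and 17 ≡ 1 (mod 4), so (3/17) = +(17/3).
Reduce top mod 3: now compute (2/3).
Pull out 2: since 3 ≡ 3 (mod 8), (2/3) = -1.
Reached (1/3) = 1. Collecting the sign flips along the way, the symbol is -1.

-1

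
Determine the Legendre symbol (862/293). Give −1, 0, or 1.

Euler's criterion: (862/293) ≡ 276^146 (mod 293).
276^2 ≡ 289 (mod 293)
276^4 ≡ 16 (mod 293)
276^8 ≡ 256 (mod 293)
276^16 ≡ 197 (mod 293)
276^32 ≡ 133 (mod 293)
276^64 ≡ 109 (mod 293)
276^128 ≡ 161 (mod 293)
276^146 = 276^(128+16+2) ≡ 1 (mod 293).
Result is 1, so (862/293) = 1.

1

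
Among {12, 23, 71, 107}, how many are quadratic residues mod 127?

2

(12/127) = -1 → non-residue.
(23/127) = -1 → non-residue.
(71/127) = +1 → QR.
(107/127) = +1 → QR.
Total quadratic residues among the 4: 2.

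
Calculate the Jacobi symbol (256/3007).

1

Pull out 2^8: since 3007 ≡ 7 (mod 8), (2/3007) = +1, so (2/3007)^8 = +1.
Reached (1/3007) = 1. Collecting the sign flips along the way, the symbol is +1.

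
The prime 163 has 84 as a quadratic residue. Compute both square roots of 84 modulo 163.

Since 163 ≡ 3 (mod 4), a square root of 84 is 84^((163+1)/4) = 84^41 mod 163.
Repeated squaring: 84^2≡47, 84^4≡90, 84^8≡113, 84^16≡55, 84^32≡91 (mod 163).
84^41 = 84^(32+8+1) ≡ 35 (mod 163).
Check: 35² = 1225 ≡ 84 (mod 163). The two roots are 35 and 128.

35, 128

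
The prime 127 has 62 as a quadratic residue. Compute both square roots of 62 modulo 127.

58, 69

Since 127 ≡ 3 (mod 4), a square root of 62 is 62^((127+1)/4) = 62^32 mod 127.
Repeated squaring: 62^2≡34, 62^4≡13, 62^8≡42, 62^16≡113, 62^32≡69 (mod 127).
62^32 = 62^(32) ≡ 69 (mod 127).
Check: 69² = 4761 ≡ 62 (mod 127). The two roots are 58 and 69.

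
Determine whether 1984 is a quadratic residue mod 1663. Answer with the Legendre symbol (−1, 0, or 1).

First reduce: 1984 ≡ 321 (mod 1663).
Reciprocity: 321 ≡ 1 and 1663 ≡ 3 (mod 4), so (321/1663) = +(1663/321).
Reduce top mod 321: now compute (58/321).
Pull out 2: since 321 ≡ 1 (mod 8), (2/321) = +1.
Reciprocity: 29 ≡ 1 and 321 ≡ 1 (mod 4), so (29/321) = +(321/29).
Reduce top mod 29: now compute (2/29).
Pull out 2: since 29 ≡ 5 (mod 8), (2/29) = -1.
Reached (1/29) = 1. Collecting the sign flips along the way, the symbol is -1.

-1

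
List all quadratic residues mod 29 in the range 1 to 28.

1 4 5 6 7 9 13 16 20 22 23 24 25 28

Square k = 1,…,14 (k and 29−k give the same square):
1²=1, 2²=4, 3²=9, 4²=16, 5²=25, 6²≡7, 7²≡20, 8²≡6, 9²≡23, 10²≡13, 11²≡5, 12²≡28, 13²≡24, 14²≡22 (mod 29).
So the quadratic residues mod 29 are {1, 4, 5, 6, 7, 9, 13, 16, 20, 22, 23, 24, 25, 28}.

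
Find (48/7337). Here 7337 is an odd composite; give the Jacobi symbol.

-1

Pull out 2^4: since 7337 ≡ 1 (mod 8), (2/7337) = +1, so (2/7337)^4 = +1.
Reciprocity: 3 ≡ 3 and 7337 ≡ 1 (mod 4), so (3/7337) = +(7337/3).
Reduce top mod 3: now compute (2/3).
Pull out 2: since 3 ≡ 3 (mod 8), (2/3) = -1.
Reached (1/3) = 1. Collecting the sign flips along the way, the symbol is -1.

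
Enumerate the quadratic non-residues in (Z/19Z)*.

Square k = 1,…,9 (k and 19−k give the same square):
1²=1, 2²=4, 3²=9, 4²=16, 5²≡6, 6²≡17, 7²≡11, 8²≡7, 9²≡5 (mod 19).
The residues are {1, 4, 5, 6, 7, 9, 11, 16, 17}; the non-residues are the remaining 9 nonzero classes.

2,3,8,10,12,13,14,15,18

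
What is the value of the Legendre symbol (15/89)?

Euler's criterion: (15/89) ≡ 15^44 (mod 89).
15^2 ≡ 47 (mod 89)
15^4 ≡ 73 (mod 89)
15^8 ≡ 78 (mod 89)
15^16 ≡ 32 (mod 89)
15^32 ≡ 45 (mod 89)
15^44 = 15^(32+8+4) ≡ 88 (mod 89).
Result is 88 ≡ −1, so (15/89) = −1.

-1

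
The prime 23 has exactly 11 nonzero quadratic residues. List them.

1 2 3 4 6 8 9 12 13 16 18

Square k = 1,…,11 (k and 23−k give the same square):
1²=1, 2²=4, 3²=9, 4²=16, 5²≡2, 6²≡13, 7²≡3, 8²≡18, 9²≡12, 10²≡8, 11²≡6 (mod 23).
So the quadratic residues mod 23 are {1, 2, 3, 4, 6, 8, 9, 12, 13, 16, 18}.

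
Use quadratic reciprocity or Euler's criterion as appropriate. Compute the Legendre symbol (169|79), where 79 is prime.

1

First reduce: 169 ≡ 11 (mod 79).
Reciprocity: 11 ≡ 3 and 79 ≡ 3 (mod 4), so (11/79) = −(79/11).
Reduce top mod 11: now compute (2/11).
Pull out 2: since 11 ≡ 3 (mod 8), (2/11) = -1.
Reached (1/11) = 1. Collecting the sign flips along the way, the symbol is +1.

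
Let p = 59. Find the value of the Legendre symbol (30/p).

-1

Euler's criterion: (30/59) ≡ 30^29 (mod 59).
30^2 ≡ 15 (mod 59)
30^4 ≡ 48 (mod 59)
30^8 ≡ 3 (mod 59)
30^16 ≡ 9 (mod 59)
30^29 = 30^(16+8+4+1) ≡ 58 (mod 59).
Result is 58 ≡ −1, so (30/59) = −1.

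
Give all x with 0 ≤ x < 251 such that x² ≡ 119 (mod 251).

Since 251 ≡ 3 (mod 4), a square root of 119 is 119^((251+1)/4) = 119^63 mod 251.
Repeated squaring: 119^2≡105, 119^4≡232, 119^8≡110, 119^16≡52, 119^32≡194 (mod 251).
119^63 = 119^(32+16+8+4+2+1) ≡ 118 (mod 251).
Check: 118² = 13924 ≡ 119 (mod 251). The two roots are 118 and 133.

118, 133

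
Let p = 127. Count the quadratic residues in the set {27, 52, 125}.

(27/127) = -1 → non-residue.
(52/127) = +1 → QR.
(125/127) = -1 → non-residue.
Total quadratic residues among the 3: 1.

1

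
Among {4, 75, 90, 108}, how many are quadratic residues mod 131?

3

(4/131) = +1 → QR.
(75/131) = +1 → QR.
(90/131) = -1 → non-residue.
(108/131) = +1 → QR.
Total quadratic residues among the 4: 3.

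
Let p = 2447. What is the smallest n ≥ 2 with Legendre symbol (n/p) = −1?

5

(2/2447) = +1, so 2 is a residue.
(3/2447) = +1, so 3 is a residue.
(4/2447) = +1, so 4 is a residue.
(5/2447) = −1, so 5 is the smallest positive non-residue mod 2447.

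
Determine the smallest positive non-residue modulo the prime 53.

(2/53) = −1, so 2 is the smallest positive non-residue mod 53.

2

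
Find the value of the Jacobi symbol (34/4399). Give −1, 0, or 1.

1

Pull out 2: since 4399 ≡ 7 (mod 8), (2/4399) = +1.
Reciprocity: 17 ≡ 1 and 4399 ≡ 3 (mod 4), so (17/4399) = +(4399/17).
Reduce top mod 17: now compute (13/17).
Reciprocity: 13 ≡ 1 and 17 ≡ 1 (mod 4), so (13/17) = +(17/13).
Reduce top mod 13: now compute (4/13).
Pull out 2^2: since 13 ≡ 5 (mod 8), (2/13) = -1, so (2/13)^2 = +1.
Reached (1/13) = 1. Collecting the sign flips along the way, the symbol is +1.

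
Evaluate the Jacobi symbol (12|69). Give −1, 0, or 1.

0

Pull out 2^2: since 69 ≡ 5 (mod 8), (2/69) = -1, so (2/69)^2 = +1.
Reciprocity: 3 ≡ 3 and 69 ≡ 1 (mod 4), so (3/69) = +(69/3).
Reduce top mod 3: now compute (0/3).
Top reduces to 0: gcd > 1, so the symbol is 0.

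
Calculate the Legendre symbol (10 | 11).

-1

Euler's criterion: (10/11) ≡ 10^5 (mod 11).
10^2 ≡ 1 (mod 11)
10^4 ≡ 1 (mod 11)
10^5 = 10^(4+1) ≡ 10 (mod 11).
Result is 10 ≡ −1, so (10/11) = −1.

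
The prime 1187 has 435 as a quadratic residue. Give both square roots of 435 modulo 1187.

53, 1134

Since 1187 ≡ 3 (mod 4), a square root of 435 is 435^((1187+1)/4) = 435^297 mod 1187.
Repeated squaring: 435^2≡492, 435^4≡1103, 435^8≡1121, 435^16≡795, 435^32≡541, 435^64≡679, 435^128≡485, 435^256≡199 (mod 1187).
435^297 = 435^(256+32+8+1) ≡ 1134 (mod 1187).
Check: 1134² = 1285956 ≡ 435 (mod 1187). The two roots are 53 and 1134.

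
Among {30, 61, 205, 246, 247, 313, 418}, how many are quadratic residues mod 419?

(30/419) = -1 → non-residue.
(61/419) = -1 → non-residue.
(205/419) = +1 → QR.
(246/419) = -1 → non-residue.
(247/419) = -1 → non-residue.
(313/419) = -1 → non-residue.
(418/419) = -1 → non-residue.
Total quadratic residues among the 7: 1.

1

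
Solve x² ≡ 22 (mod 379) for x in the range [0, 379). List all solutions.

Since 379 ≡ 3 (mod 4), a square root of 22 is 22^((379+1)/4) = 22^95 mod 379.
Repeated squaring: 22^2≡105, 22^4≡34, 22^8≡19, 22^16≡361, 22^32≡324, 22^64≡372 (mod 379).
22^95 = 22^(64+16+8+4+2+1) ≡ 207 (mod 379).
Check: 207² = 42849 ≡ 22 (mod 379). The two roots are 172 and 207.

172, 207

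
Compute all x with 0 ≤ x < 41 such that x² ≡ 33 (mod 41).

41 ≡ 1 (mod 4), so we find a root by search.
Trying successive values, 19² = 361 ≡ 33 (mod 41). The other root is 41 − 19 = 22.

19, 22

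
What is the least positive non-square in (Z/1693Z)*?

(2/1693) = −1, so 2 is the smallest positive non-residue mod 1693.

2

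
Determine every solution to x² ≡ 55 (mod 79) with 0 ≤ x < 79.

23, 56

Since 79 ≡ 3 (mod 4), a square root of 55 is 55^((79+1)/4) = 55^20 mod 79.
Repeated squaring: 55^2≡23, 55^4≡55, 55^8≡23, 55^16≡55 (mod 79).
55^20 = 55^(16+4) ≡ 23 (mod 79).
Check: 23² = 529 ≡ 55 (mod 79). The two roots are 23 and 56.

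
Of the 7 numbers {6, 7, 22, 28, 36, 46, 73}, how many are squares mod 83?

3

(6/83) = -1 → non-residue.
(7/83) = +1 → QR.
(22/83) = -1 → non-residue.
(28/83) = +1 → QR.
(36/83) = +1 → QR.
(46/83) = -1 → non-residue.
(73/83) = -1 → non-residue.
Total quadratic residues among the 7: 3.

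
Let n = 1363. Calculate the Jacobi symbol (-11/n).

-1

First reduce: -11 ≡ 1352 (mod 1363).
Pull out 2^3: since 1363 ≡ 3 (mod 8), (2/1363) = -1, so (2/1363)^3 = -1.
Reciprocity: 169 ≡ 1 and 1363 ≡ 3 (mod 4), so (169/1363) = +(1363/169).
Reduce top mod 169: now compute (11/169).
Reciprocity: 11 ≡ 3 and 169 ≡ 1 (mod 4), so (11/169) = +(169/11).
Reduce top mod 11: now compute (4/11).
Pull out 2^2: since 11 ≡ 3 (mod 8), (2/11) = -1, so (2/11)^2 = +1.
Reached (1/11) = 1. Collecting the sign flips along the way, the symbol is -1.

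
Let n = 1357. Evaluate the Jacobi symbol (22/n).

Pull out 2: since 1357 ≡ 5 (mod 8), (2/1357) = -1.
Reciprocity: 11 ≡ 3 and 1357 ≡ 1 (mod 4), so (11/1357) = +(1357/11).
Reduce top mod 11: now compute (4/11).
Pull out 2^2: since 11 ≡ 3 (mod 8), (2/11) = -1, so (2/11)^2 = +1.
Reached (1/11) = 1. Collecting the sign flips along the way, the symbol is -1.

-1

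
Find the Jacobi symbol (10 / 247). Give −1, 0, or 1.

Pull out 2: since 247 ≡ 7 (mod 8), (2/247) = +1.
Reciprocity: 5 ≡ 1 and 247 ≡ 3 (mod 4), so (5/247) = +(247/5).
Reduce top mod 5: now compute (2/5).
Pull out 2: since 5 ≡ 5 (mod 8), (2/5) = -1.
Reached (1/5) = 1. Collecting the sign flips along the way, the symbol is -1.

-1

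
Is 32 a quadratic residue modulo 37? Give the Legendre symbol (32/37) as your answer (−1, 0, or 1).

Pull out 2^5: since 37 ≡ 5 (mod 8), (2/37) = -1, so (2/37)^5 = -1.
Reached (1/37) = 1. Collecting the sign flips along the way, the symbol is -1.

-1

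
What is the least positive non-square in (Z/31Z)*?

(2/31) = +1, so 2 is a residue.
(3/31) = −1, so 3 is the smallest positive non-residue mod 31.

3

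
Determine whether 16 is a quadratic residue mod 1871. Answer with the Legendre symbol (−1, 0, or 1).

Pull out 2^4: since 1871 ≡ 7 (mod 8), (2/1871) = +1, so (2/1871)^4 = +1.
Reached (1/1871) = 1. Collecting the sign flips along the way, the symbol is +1.

1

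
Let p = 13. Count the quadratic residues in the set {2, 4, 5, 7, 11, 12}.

(2/13) = -1 → non-residue.
(4/13) = +1 → QR.
(5/13) = -1 → non-residue.
(7/13) = -1 → non-residue.
(11/13) = -1 → non-residue.
(12/13) = +1 → QR.
Total quadratic residues among the 6: 2.

2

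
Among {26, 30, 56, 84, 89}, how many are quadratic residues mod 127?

3

(26/127) = +1 → QR.
(30/127) = +1 → QR.
(56/127) = -1 → non-residue.
(84/127) = +1 → QR.
(89/127) = -1 → non-residue.
Total quadratic residues among the 5: 3.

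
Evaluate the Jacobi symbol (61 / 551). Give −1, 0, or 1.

Reciprocity: 61 ≡ 1 and 551 ≡ 3 (mod 4), so (61/551) = +(551/61).
Reduce top mod 61: now compute (2/61).
Pull out 2: since 61 ≡ 5 (mod 8), (2/61) = -1.
Reached (1/61) = 1. Collecting the sign flips along the way, the symbol is -1.

-1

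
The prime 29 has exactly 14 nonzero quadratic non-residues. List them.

2,3,8,10,11,12,14,15,17,18,19,21,26,27

Square k = 1,…,14 (k and 29−k give the same square):
1²=1, 2²=4, 3²=9, 4²=16, 5²=25, 6²≡7, 7²≡20, 8²≡6, 9²≡23, 10²≡13, 11²≡5, 12²≡28, 13²≡24, 14²≡22 (mod 29).
The residues are {1, 4, 5, 6, 7, 9, 13, 16, 20, 22, 23, 24, 25, 28}; the non-residues are the remaining 14 nonzero classes.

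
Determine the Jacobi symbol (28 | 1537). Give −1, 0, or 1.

Pull out 2^2: since 1537 ≡ 1 (mod 8), (2/1537) = +1, so (2/1537)^2 = +1.
Reciprocity: 7 ≡ 3 and 1537 ≡ 1 (mod 4), so (7/1537) = +(1537/7).
Reduce top mod 7: now compute (4/7).
Pull out 2^2: since 7 ≡ 7 (mod 8), (2/7) = +1, so (2/7)^2 = +1.
Reached (1/7) = 1. Collecting the sign flips along the way, the symbol is +1.

1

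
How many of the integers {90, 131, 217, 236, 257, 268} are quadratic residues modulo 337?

(90/337) = -1 → non-residue.
(131/337) = +1 → QR.
(217/337) = -1 → non-residue.
(236/337) = -1 → non-residue.
(257/337) = -1 → non-residue.
(268/337) = -1 → non-residue.
Total quadratic residues among the 6: 1.

1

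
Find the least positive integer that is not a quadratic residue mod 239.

(2/239) = +1, so 2 is a residue.
(3/239) = +1, so 3 is a residue.
(4/239) = +1, so 4 is a residue.
(5/239) = +1, so 5 is a residue.
(6/239) = +1, so 6 is a residue.
(7/239) = −1, so 7 is the smallest positive non-residue mod 239.

7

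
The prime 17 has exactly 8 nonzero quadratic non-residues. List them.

Square k = 1,…,8 (k and 17−k give the same square):
1²=1, 2²=4, 3²=9, 4²=16, 5²≡8, 6²≡2, 7²≡15, 8²≡13 (mod 17).
The residues are {1, 2, 4, 8, 9, 13, 15, 16}; the non-residues are the remaining 8 nonzero classes.

3,5,6,7,10,11,12,14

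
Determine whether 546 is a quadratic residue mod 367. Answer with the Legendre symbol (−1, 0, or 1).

Euler's criterion: (546/367) ≡ 179^183 (mod 367).
179^2 ≡ 112 (mod 367)
179^4 ≡ 66 (mod 367)
179^8 ≡ 319 (mod 367)
179^16 ≡ 102 (mod 367)
179^32 ≡ 128 (mod 367)
179^64 ≡ 236 (mod 367)
179^128 ≡ 279 (mod 367)
179^183 = 179^(128+32+16+4+2+1) ≡ 366 (mod 367).
Result is 366 ≡ −1, so (546/367) = −1.

-1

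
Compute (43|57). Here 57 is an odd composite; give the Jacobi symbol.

Reciprocity: 43 ≡ 3 and 57 ≡ 1 (mod 4), so (43/57) = +(57/43).
Reduce top mod 43: now compute (14/43).
Pull out 2: since 43 ≡ 3 (mod 8), (2/43) = -1.
Reciprocity: 7 ≡ 3 and 43 ≡ 3 (mod 4), so (7/43) = −(43/7).
Reduce top mod 7: now compute (1/7).
Reached (1/7) = 1. Collecting the sign flips along the way, the symbol is +1.

1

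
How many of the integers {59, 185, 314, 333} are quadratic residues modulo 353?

2

(59/353) = -1 → non-residue.
(185/353) = +1 → QR.
(314/353) = +1 → QR.
(333/353) = -1 → non-residue.
Total quadratic residues among the 4: 2.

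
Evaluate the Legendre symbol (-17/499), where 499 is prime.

Euler's criterion: (-17/499) ≡ 482^249 (mod 499).
482^2 ≡ 289 (mod 499)
482^4 ≡ 188 (mod 499)
482^8 ≡ 414 (mod 499)
482^16 ≡ 239 (mod 499)
482^32 ≡ 235 (mod 499)
482^64 ≡ 335 (mod 499)
482^128 ≡ 449 (mod 499)
482^249 = 482^(128+64+32+16+8+1) ≡ 1 (mod 499).
Result is 1, so (-17/499) = 1.

1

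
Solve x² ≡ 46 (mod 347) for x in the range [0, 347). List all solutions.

Since 347 ≡ 3 (mod 4), a square root of 46 is 46^((347+1)/4) = 46^87 mod 347.
Repeated squaring: 46^2≡34, 46^4≡115, 46^8≡39, 46^16≡133, 46^32≡339, 46^64≡64 (mod 347).
46^87 = 46^(64+16+4+2+1) ≡ 156 (mod 347).
Check: 156² = 24336 ≡ 46 (mod 347). The two roots are 156 and 191.

156, 191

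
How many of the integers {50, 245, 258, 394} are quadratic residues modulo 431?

(50/431) = +1 → QR.
(245/431) = +1 → QR.
(258/431) = -1 → non-residue.
(394/431) = +1 → QR.
Total quadratic residues among the 4: 3.

3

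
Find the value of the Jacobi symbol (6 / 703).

-1

Pull out 2: since 703 ≡ 7 (mod 8), (2/703) = +1.
Reciprocity: 3 ≡ 3 and 703 ≡ 3 (mod 4), so (3/703) = −(703/3).
Reduce top mod 3: now compute (1/3).
Reached (1/3) = 1. Collecting the sign flips along the way, the symbol is -1.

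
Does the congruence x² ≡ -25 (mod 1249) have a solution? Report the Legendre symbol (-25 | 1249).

1

First reduce: -25 ≡ 1224 (mod 1249).
Pull out 2^3: since 1249 ≡ 1 (mod 8), (2/1249) = +1, so (2/1249)^3 = +1.
Reciprocity: 153 ≡ 1 and 1249 ≡ 1 (mod 4), so (153/1249) = +(1249/153).
Reduce top mod 153: now compute (25/153).
Reciprocity: 25 ≡ 1 and 153 ≡ 1 (mod 4), so (25/153) = +(153/25).
Reduce top mod 25: now compute (3/25).
Reciprocity: 3 ≡ 3 and 25 ≡ 1 (mod 4), so (3/25) = +(25/3).
Reduce top mod 3: now compute (1/3).
Reached (1/3) = 1. Collecting the sign flips along the way, the symbol is +1.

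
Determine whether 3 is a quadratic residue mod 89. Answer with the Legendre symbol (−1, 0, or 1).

Euler's criterion: (3/89) ≡ 3^44 (mod 89).
3^2 ≡ 9 (mod 89)
3^4 ≡ 81 (mod 89)
3^8 ≡ 64 (mod 89)
3^16 ≡ 2 (mod 89)
3^32 ≡ 4 (mod 89)
3^44 = 3^(32+8+4) ≡ 88 (mod 89).
Result is 88 ≡ −1, so (3/89) = −1.

-1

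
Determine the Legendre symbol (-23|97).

-1

Euler's criterion: (-23/97) ≡ 74^48 (mod 97).
74^2 ≡ 44 (mod 97)
74^4 ≡ 93 (mod 97)
74^8 ≡ 16 (mod 97)
74^16 ≡ 62 (mod 97)
74^32 ≡ 61 (mod 97)
74^48 = 74^(32+16) ≡ 96 (mod 97).
Result is 96 ≡ −1, so (-23/97) = −1.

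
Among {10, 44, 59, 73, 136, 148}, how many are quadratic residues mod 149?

(10/149) = -1 → non-residue.
(44/149) = -1 → non-residue.
(59/149) = -1 → non-residue.
(73/149) = +1 → QR.
(136/149) = -1 → non-residue.
(148/149) = +1 → QR.
Total quadratic residues among the 6: 2.

2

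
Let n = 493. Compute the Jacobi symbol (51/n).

0

Reciprocity: 51 ≡ 3 and 493 ≡ 1 (mod 4), so (51/493) = +(493/51).
Reduce top mod 51: now compute (34/51).
Pull out 2: since 51 ≡ 3 (mod 8), (2/51) = -1.
Reciprocity: 17 ≡ 1 and 51 ≡ 3 (mod 4), so (17/51) = +(51/17).
Reduce top mod 17: now compute (0/17).
Top reduces to 0: gcd > 1, so the symbol is 0.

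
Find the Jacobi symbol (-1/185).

First reduce: -1 ≡ 184 (mod 185).
Pull out 2^3: since 185 ≡ 1 (mod 8), (2/185) = +1, so (2/185)^3 = +1.
Reciprocity: 23 ≡ 3 and 185 ≡ 1 (mod 4), so (23/185) = +(185/23).
Reduce top mod 23: now compute (1/23).
Reached (1/23) = 1. Collecting the sign flips along the way, the symbol is +1.

1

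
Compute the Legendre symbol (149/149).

0

First reduce: 149 ≡ 0 (mod 149).
Top reduces to 0: gcd > 1, so the symbol is 0.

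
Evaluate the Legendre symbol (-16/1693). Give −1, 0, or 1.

1

First reduce: -16 ≡ 1677 (mod 1693).
Reciprocity: 1677 ≡ 1 and 1693 ≡ 1 (mod 4), so (1677/1693) = +(1693/1677).
Reduce top mod 1677: now compute (16/1677).
Pull out 2^4: since 1677 ≡ 5 (mod 8), (2/1677) = -1, so (2/1677)^4 = +1.
Reached (1/1677) = 1. Collecting the sign flips along the way, the symbol is +1.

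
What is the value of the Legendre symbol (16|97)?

1

Euler's criterion: (16/97) ≡ 16^48 (mod 97).
16^2 ≡ 62 (mod 97)
16^4 ≡ 61 (mod 97)
16^8 ≡ 35 (mod 97)
16^16 ≡ 61 (mod 97)
16^32 ≡ 35 (mod 97)
16^48 = 16^(32+16) ≡ 1 (mod 97).
Result is 1, so (16/97) = 1.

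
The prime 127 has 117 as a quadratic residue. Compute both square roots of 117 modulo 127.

Since 127 ≡ 3 (mod 4), a square root of 117 is 117^((127+1)/4) = 117^32 mod 127.
Repeated squaring: 117^2≡100, 117^4≡94, 117^8≡73, 117^16≡122, 117^32≡25 (mod 127).
117^32 = 117^(32) ≡ 25 (mod 127).
Check: 25² = 625 ≡ 117 (mod 127). The two roots are 25 and 102.

25, 102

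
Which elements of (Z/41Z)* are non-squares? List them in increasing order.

3, 6, 7, 11, 12, 13, 14, 15, 17, 19, 22, 24, 26, 27, 28, 29, 30, 34, 35, 38

Square k = 1,…,20 (k and 41−k give the same square):
1²=1, 2²=4, 3²=9, 4²=16, 5²=25, 6²=36, 7²≡8, 8²≡23, 9²≡40, 10²≡18, 11²≡39, 12²≡21, 13²≡5, 14²≡32, 15²≡20, 16²≡10, 17²≡2, 18²≡37, 19²≡33, 20²≡31 (mod 41).
The residues are {1, 2, 4, 5, 8, 9, 10, 16, 18, 20, 21, 23, 25, 31, 32, 33, 36, 37, 39, 40}; the non-residues are the remaining 20 nonzero classes.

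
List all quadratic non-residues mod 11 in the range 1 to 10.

Square k = 1,…,5 (k and 11−k give the same square):
1²=1, 2²=4, 3²=9, 4²≡5, 5²≡3 (mod 11).
The residues are {1, 3, 4, 5, 9}; the non-residues are the remaining 5 nonzero classes.

2,6,7,8,10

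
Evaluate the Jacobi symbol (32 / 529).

Pull out 2^5: since 529 ≡ 1 (mod 8), (2/529) = +1, so (2/529)^5 = +1.
Reached (1/529) = 1. Collecting the sign flips along the way, the symbol is +1.

1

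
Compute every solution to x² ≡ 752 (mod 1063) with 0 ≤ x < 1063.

218, 845

Since 1063 ≡ 3 (mod 4), a square root of 752 is 752^((1063+1)/4) = 752^266 mod 1063.
Repeated squaring: 752^2≡1051, 752^4≡144, 752^8≡539, 752^16≡322, 752^32≡573, 752^64≡925, 752^128≡973, 752^256≡659 (mod 1063).
752^266 = 752^(256+8+2) ≡ 218 (mod 1063).
Check: 218² = 47524 ≡ 752 (mod 1063). The two roots are 218 and 845.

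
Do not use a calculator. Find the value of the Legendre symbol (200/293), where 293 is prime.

Euler's criterion: (200/293) ≡ 200^146 (mod 293).
200^2 ≡ 152 (mod 293)
200^4 ≡ 250 (mod 293)
200^8 ≡ 91 (mod 293)
200^16 ≡ 77 (mod 293)
200^32 ≡ 69 (mod 293)
200^64 ≡ 73 (mod 293)
200^128 ≡ 55 (mod 293)
200^146 = 200^(128+16+2) ≡ 292 (mod 293).
Result is 292 ≡ −1, so (200/293) = −1.

-1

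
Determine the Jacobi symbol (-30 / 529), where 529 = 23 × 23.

1

First reduce: -30 ≡ 499 (mod 529).
Reciprocity: 499 ≡ 3 and 529 ≡ 1 (mod 4), so (499/529) = +(529/499).
Reduce top mod 499: now compute (30/499).
Pull out 2: since 499 ≡ 3 (mod 8), (2/499) = -1.
Reciprocity: 15 ≡ 3 and 499 ≡ 3 (mod 4), so (15/499) = −(499/15).
Reduce top mod 15: now compute (4/15).
Pull out 2^2: since 15 ≡ 7 (mod 8), (2/15) = +1, so (2/15)^2 = +1.
Reached (1/15) = 1. Collecting the sign flips along the way, the symbol is +1.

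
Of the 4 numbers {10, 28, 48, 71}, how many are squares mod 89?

(10/89) = +1 → QR.
(28/89) = -1 → non-residue.
(48/89) = -1 → non-residue.
(71/89) = +1 → QR.
Total quadratic residues among the 4: 2.

2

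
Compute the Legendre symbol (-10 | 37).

First reduce: -10 ≡ 27 (mod 37).
Reciprocity: 27 ≡ 3 and 37 ≡ 1 (mod 4), so (27/37) = +(37/27).
Reduce top mod 27: now compute (10/27).
Pull out 2: since 27 ≡ 3 (mod 8), (2/27) = -1.
Reciprocity: 5 ≡ 1 and 27 ≡ 3 (mod 4), so (5/27) = +(27/5).
Reduce top mod 5: now compute (2/5).
Pull out 2: since 5 ≡ 5 (mod 8), (2/5) = -1.
Reached (1/5) = 1. Collecting the sign flips along the way, the symbol is +1.

1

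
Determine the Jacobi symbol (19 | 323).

0

Reciprocity: 19 ≡ 3 and 323 ≡ 3 (mod 4), so (19/323) = −(323/19).
Reduce top mod 19: now compute (0/19).
Top reduces to 0: gcd > 1, so the symbol is 0.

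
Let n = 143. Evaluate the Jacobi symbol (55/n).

Reciprocity: 55 ≡ 3 and 143 ≡ 3 (mod 4), so (55/143) = −(143/55).
Reduce top mod 55: now compute (33/55).
Reciprocity: 33 ≡ 1 and 55 ≡ 3 (mod 4), so (33/55) = +(55/33).
Reduce top mod 33: now compute (22/33).
Pull out 2: since 33 ≡ 1 (mod 8), (2/33) = +1.
Reciprocity: 11 ≡ 3 and 33 ≡ 1 (mod 4), so (11/33) = +(33/11).
Reduce top mod 11: now compute (0/11).
Top reduces to 0: gcd > 1, so the symbol is 0.

0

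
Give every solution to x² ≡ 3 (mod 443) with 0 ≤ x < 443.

Since 443 ≡ 3 (mod 4), a square root of 3 is 3^((443+1)/4) = 3^111 mod 443.
Repeated squaring: 3^2≡9, 3^4≡81, 3^8≡359, 3^16≡411, 3^32≡138, 3^64≡438 (mod 443).
3^111 = 3^(64+32+8+4+2+1) ≡ 272 (mod 443).
Check: 272² = 73984 ≡ 3 (mod 443). The two roots are 171 and 272.

171, 272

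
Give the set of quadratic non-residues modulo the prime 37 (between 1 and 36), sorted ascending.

Square k = 1,…,18 (k and 37−k give the same square):
1²=1, 2²=4, 3²=9, 4²=16, 5²=25, 6²=36, 7²≡12, 8²≡27, 9²≡7, 10²≡26, 11²≡10, 12²≡33, 13²≡21, 14²≡11, 15²≡3, 16²≡34, 17²≡30, 18²≡28 (mod 37).
The residues are {1, 3, 4, 7, 9, 10, 11, 12, 16, 21, 25, 26, 27, 28, 30, 33, 34, 36}; the non-residues are the remaining 18 nonzero classes.

2 5 6 8 13 14 15 17 18 19 20 22 23 24 29 31 32 35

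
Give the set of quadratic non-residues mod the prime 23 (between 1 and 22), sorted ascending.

Square k = 1,…,11 (k and 23−k give the same square):
1²=1, 2²=4, 3²=9, 4²=16, 5²≡2, 6²≡13, 7²≡3, 8²≡18, 9²≡12, 10²≡8, 11²≡6 (mod 23).
The residues are {1, 2, 3, 4, 6, 8, 9, 12, 13, 16, 18}; the non-residues are the remaining 11 nonzero classes.

5,7,10,11,14,15,17,19,20,21,22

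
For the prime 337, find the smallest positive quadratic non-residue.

(2/337) = +1, so 2 is a residue.
(3/337) = +1, so 3 is a residue.
(4/337) = +1, so 4 is a residue.
(5/337) = −1, so 5 is the smallest positive non-residue mod 337.

5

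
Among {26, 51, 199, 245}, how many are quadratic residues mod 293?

2

(26/293) = +1 → QR.
(51/293) = -1 → non-residue.
(199/293) = +1 → QR.
(245/293) = -1 → non-residue.
Total quadratic residues among the 4: 2.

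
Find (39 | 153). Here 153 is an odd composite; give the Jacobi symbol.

0

Reciprocity: 39 ≡ 3 and 153 ≡ 1 (mod 4), so (39/153) = +(153/39).
Reduce top mod 39: now compute (36/39).
Pull out 2^2: since 39 ≡ 7 (mod 8), (2/39) = +1, so (2/39)^2 = +1.
Reciprocity: 9 ≡ 1 and 39 ≡ 3 (mod 4), so (9/39) = +(39/9).
Reduce top mod 9: now compute (3/9).
Reciprocity: 3 ≡ 3 and 9 ≡ 1 (mod 4), so (3/9) = +(9/3).
Reduce top mod 3: now compute (0/3).
Top reduces to 0: gcd > 1, so the symbol is 0.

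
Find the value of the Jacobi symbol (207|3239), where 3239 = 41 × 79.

Reciprocity: 207 ≡ 3 and 3239 ≡ 3 (mod 4), so (207/3239) = −(3239/207).
Reduce top mod 207: now compute (134/207).
Pull out 2: since 207 ≡ 7 (mod 8), (2/207) = +1.
Reciprocity: 67 ≡ 3 and 207 ≡ 3 (mod 4), so (67/207) = −(207/67).
Reduce top mod 67: now compute (6/67).
Pull out 2: since 67 ≡ 3 (mod 8), (2/67) = -1.
Reciprocity: 3 ≡ 3 and 67 ≡ 3 (mod 4), so (3/67) = −(67/3).
Reduce top mod 3: now compute (1/3).
Reached (1/3) = 1. Collecting the sign flips along the way, the symbol is +1.

1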